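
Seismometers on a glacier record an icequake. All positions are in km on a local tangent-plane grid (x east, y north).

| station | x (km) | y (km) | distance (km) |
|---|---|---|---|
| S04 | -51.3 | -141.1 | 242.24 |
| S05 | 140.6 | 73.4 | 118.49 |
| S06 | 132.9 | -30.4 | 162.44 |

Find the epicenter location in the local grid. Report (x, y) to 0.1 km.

23.2 km east, 89.4 km north

Circle about each station: (x + 51.3)² + (y + 141.1)² = 242.24²; (x − 140.6)² + (y − 73.4)² = 118.49²; (x − 132.9)² + (y + 30.4)² = 162.44².
Subtracting pairs of circle equations eliminates x²+y² and gives linear equations (the radical axes):
383.8 x + 429.0 y = 47255.36
368.4 x + 221.4 y = 28339.13
Solving the 2×2 system: x ≈ 23.2, y ≈ 89.4 km.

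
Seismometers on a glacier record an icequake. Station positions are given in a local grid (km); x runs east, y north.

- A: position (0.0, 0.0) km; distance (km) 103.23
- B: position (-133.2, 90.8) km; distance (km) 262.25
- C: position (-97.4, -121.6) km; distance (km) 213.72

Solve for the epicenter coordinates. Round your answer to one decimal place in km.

97.5 km east, -33.9 km north

Circle about each station: x² + y² = 103.23²; (x + 133.2)² + (y − 90.8)² = 262.25²; (x + 97.4)² + (y + 121.6)² = 213.72².
Subtracting pairs of circle equations eliminates x²+y² and gives linear equations (the radical axes):
-266.4 x + 181.6 y = -32131.75
-194.8 x − 243.2 y = -10746.49
Solving the 2×2 system: x ≈ 97.5, y ≈ -33.9 km.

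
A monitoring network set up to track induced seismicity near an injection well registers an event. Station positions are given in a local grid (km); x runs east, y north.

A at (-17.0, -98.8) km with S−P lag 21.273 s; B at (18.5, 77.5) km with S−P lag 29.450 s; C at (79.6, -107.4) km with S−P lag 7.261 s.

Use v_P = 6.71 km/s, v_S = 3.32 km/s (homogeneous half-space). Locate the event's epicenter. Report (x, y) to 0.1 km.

(122.2, -85.9)

Distance from S−P lag: d = Δt · v_P v_S / (v_P − v_S) = Δt · (6.71·3.32)/(6.71−3.32) ≈ 6.5714·Δt.
So d_A = 139.79, d_B = 193.53, d_C = 47.72 km.
Circle about each station: (x + 17.0)² + (y + 98.8)² = 139.79²; (x − 18.5)² + (y − 77.5)² = 193.53²; (x − 79.6)² + (y + 107.4)² = 47.72².
Subtracting pairs of circle equations eliminates x²+y² and gives linear equations (the radical axes):
71.0 x + 352.6 y = -21614.56
193.2 x − 17.2 y = 25084.53
Solving the 2×2 system: x ≈ 122.2, y ≈ -85.9 km.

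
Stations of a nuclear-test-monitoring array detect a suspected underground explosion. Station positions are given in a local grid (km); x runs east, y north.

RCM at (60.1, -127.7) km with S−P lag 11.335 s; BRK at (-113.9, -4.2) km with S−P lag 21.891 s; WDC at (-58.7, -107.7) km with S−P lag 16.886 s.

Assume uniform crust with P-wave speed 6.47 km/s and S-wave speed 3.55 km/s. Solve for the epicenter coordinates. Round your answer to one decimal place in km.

x ≈ 54.8 km, y ≈ -38.7 km

Distance from S−P lag: d = Δt · v_P v_S / (v_P − v_S) = Δt · (6.47·3.55)/(6.47−3.55) ≈ 7.8659·Δt.
So d_RCM = 89.16, d_BRK = 172.19, d_WDC = 132.82 km.
Circle about each station: (x − 60.1)² + (y + 127.7)² = 89.16²; (x + 113.9)² + (y + 4.2)² = 172.19²; (x + 58.7)² + (y + 107.7)² = 132.82².
Subtracting pairs of circle equations eliminates x²+y² and gives linear equations (the radical axes):
-348.0 x + 247.0 y = -28628.34
-237.6 x + 40.0 y = -14565.97
Solving the 2×2 system: x ≈ 54.8, y ≈ -38.7 km.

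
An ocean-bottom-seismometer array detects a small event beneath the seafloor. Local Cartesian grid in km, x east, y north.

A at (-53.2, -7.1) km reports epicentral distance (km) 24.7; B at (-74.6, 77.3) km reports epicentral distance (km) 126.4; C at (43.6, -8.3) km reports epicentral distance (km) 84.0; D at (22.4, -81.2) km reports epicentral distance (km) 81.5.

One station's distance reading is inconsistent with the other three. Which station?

Solve using three stations at a time. Using A, C, D (subtract circle equations pairwise → linear system) gives (x, y) ≈ (-38.3, -26.8).
Distances from that point to each station vs reported:
  A: calculated 24.7 vs reported 24.7 → residual 0.0 km
  B: calculated 110.3 vs reported 126.4 → residual 16.1 km
  C: calculated 84.0 vs reported 84.0 → residual 0.0 km
  D: calculated 81.5 vs reported 81.5 → residual 0.0 km
A, C, D are mutually consistent (residuals ≈ 0); B is off by 16.1 km.

B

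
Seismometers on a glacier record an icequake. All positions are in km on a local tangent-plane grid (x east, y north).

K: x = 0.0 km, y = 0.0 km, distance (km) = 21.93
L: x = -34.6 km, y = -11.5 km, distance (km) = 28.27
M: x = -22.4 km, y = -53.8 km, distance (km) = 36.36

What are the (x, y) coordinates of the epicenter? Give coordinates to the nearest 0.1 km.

Circle about each station: x² + y² = 21.93²; (x + 34.6)² + (y + 11.5)² = 28.27²; (x + 22.4)² + (y + 53.8)² = 36.36².
Subtracting the K equation from the L and M equations removes the quadratic terms:
-69.2 x − 23.0 y = 1011.14
-44.8 x − 107.6 y = 2555.08
Solving the 2×2 system: x ≈ -7.8, y ≈ -20.5 km.

-7.8 km east, -20.5 km north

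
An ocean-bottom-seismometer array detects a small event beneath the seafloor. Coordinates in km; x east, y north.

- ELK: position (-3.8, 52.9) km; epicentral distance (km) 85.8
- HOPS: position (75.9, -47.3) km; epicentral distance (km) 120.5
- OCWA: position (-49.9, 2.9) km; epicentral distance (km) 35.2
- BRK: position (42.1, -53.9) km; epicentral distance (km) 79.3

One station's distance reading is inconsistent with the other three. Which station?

Solve using three stations at a time. Using ELK, OCWA, BRK (subtract circle equations pairwise → linear system) gives (x, y) ≈ (-32.8, -27.8).
Distances from that point to each station vs reported:
  ELK: calculated 85.8 vs reported 85.8 → residual 0.0 km
  HOPS: calculated 110.4 vs reported 120.5 → residual 10.1 km
  OCWA: calculated 35.2 vs reported 35.2 → residual 0.0 km
  BRK: calculated 79.3 vs reported 79.3 → residual 0.0 km
ELK, OCWA, BRK are mutually consistent (residuals ≈ 0); HOPS is off by 10.1 km.

HOPS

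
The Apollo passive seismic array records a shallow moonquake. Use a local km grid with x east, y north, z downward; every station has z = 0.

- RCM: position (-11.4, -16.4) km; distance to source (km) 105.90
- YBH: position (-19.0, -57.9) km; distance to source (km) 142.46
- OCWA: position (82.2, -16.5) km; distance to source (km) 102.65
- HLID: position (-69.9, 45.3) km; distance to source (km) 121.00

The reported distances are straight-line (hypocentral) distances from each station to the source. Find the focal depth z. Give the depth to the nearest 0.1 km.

49.7 km

Each station gives a sphere (x−x_i)² + (y−y_i)² + z² = d_i² (stations at z=0).
Subtracting the RCM sphere from YBH and OCWA: z² cancels, leaving linear equations in x and y:
-15.2 x − 83.0 y = -5765.55
187.2 x − 0.2 y = 7307.96
Solving: x ≈ 39.105, y ≈ 62.303 km (keep extra digits for the depth step; rounded: 39.1, 62.3).
Then from the RCM sphere: z² = 105.90² − (x + 11.4)² − (y + 16.4)² with x = 39.105, y = 62.303, so z ≈ 49.698 ≈ 49.7 km.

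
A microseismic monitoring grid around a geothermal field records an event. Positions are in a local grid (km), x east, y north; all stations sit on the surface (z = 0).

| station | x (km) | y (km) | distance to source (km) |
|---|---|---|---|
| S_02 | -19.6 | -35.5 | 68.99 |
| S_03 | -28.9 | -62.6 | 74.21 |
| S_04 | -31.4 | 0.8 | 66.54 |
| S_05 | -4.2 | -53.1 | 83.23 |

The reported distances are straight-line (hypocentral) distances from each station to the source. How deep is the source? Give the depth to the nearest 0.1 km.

Each station gives a sphere (x−x_i)² + (y−y_i)² + z² = d_i² (stations at z=0).
Subtracting the S_02 sphere from S_03 and S_04: z² cancels, leaving linear equations in x and y:
-18.6 x − 54.2 y = 2362.06
-23.6 x + 72.6 y = -325.76
Solving: x ≈ -58.502, y ≈ -23.504 km (keep extra digits for the depth step; rounded: -58.5, -23.5).
Then from the S_02 sphere: z² = 68.99² − (x + 19.6)² − (y + 35.5)² with x = -58.502, y = -23.504, so z ≈ 55.699 ≈ 55.7 km.

55.7 km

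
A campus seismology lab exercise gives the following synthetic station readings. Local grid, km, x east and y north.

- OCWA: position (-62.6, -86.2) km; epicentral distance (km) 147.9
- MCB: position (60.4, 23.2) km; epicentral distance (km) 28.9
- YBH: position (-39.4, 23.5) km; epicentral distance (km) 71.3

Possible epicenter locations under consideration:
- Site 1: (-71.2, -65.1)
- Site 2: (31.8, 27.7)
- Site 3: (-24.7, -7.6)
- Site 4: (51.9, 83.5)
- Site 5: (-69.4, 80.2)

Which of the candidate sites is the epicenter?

For each candidate, compare |candidate − station| to the reported distance:
Site 1: residuals OCWA 125.1, MCB 129.6, YBH 22.8 → max 129.6 km
Site 2: residuals OCWA 0.0, MCB 0.1, YBH 0.0 → max 0.1 km
Site 3: residuals OCWA 60.6, MCB 61.6, YBH 36.9 → max 61.6 km
Site 4: residuals OCWA 56.8, MCB 32.0, YBH 38.0 → max 56.8 km
Site 5: residuals OCWA 18.6, MCB 112.9, YBH 7.2 → max 112.9 km
Only Site 2 has all residuals ≈ 0.

Site 2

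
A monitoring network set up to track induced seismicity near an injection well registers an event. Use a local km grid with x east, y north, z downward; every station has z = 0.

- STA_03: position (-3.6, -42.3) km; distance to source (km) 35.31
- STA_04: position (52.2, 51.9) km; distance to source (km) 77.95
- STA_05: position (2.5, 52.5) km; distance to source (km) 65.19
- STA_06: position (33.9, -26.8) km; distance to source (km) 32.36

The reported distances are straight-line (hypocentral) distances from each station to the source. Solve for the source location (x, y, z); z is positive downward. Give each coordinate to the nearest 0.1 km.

(8.2, -11.3, 12.1)

Each station gives a sphere (x−x_i)² + (y−y_i)² + z² = d_i² (stations at z=0).
Subtracting the STA_03 sphere from STA_04 and STA_05: z² cancels, leaving linear equations in x and y:
111.6 x + 188.4 y = -1213.21
12.2 x + 189.6 y = -2042.69
Solving: x ≈ 8.208, y ≈ -11.302 km (keep extra digits for the depth step; rounded: 8.2, -11.3).
Then from the STA_03 sphere: z² = 35.31² − (x + 3.6)² − (y + 42.3)² with x = 8.208, y = -11.302, so z ≈ 12.103 ≈ 12.1 km.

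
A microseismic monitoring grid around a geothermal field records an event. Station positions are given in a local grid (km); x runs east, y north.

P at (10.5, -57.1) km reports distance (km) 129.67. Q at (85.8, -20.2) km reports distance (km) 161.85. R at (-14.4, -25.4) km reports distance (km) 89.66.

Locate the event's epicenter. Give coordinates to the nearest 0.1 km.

-58.8 km east, 52.5 km north

Circle about each station: (x − 10.5)² + (y + 57.1)² = 129.67²; (x − 85.8)² + (y + 20.2)² = 161.85²; (x + 14.4)² + (y + 25.4)² = 89.66².
Subtracting the P equation from the Q and R equations removes the quadratic terms:
150.6 x + 73.8 y = -4982.09
-49.8 x + 63.4 y = 6257.25
Solving the 2×2 system: x ≈ -58.8, y ≈ 52.5 km.
Check against P (with the unrounded x, y): √((x − 10.5)²+(y + 57.1)²) = 129.68 ≈ 129.67 km. ✓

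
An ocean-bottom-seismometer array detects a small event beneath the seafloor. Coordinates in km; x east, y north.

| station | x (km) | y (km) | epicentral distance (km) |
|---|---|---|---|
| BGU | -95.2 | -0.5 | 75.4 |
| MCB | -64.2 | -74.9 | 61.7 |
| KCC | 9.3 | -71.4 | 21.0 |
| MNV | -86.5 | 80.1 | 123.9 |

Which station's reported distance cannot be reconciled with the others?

KCC

Solve using three stations at a time. Using BGU, MCB, MNV (subtract circle equations pairwise → linear system) gives (x, y) ≈ (-24.5, -27.3).
Distances from that point to each station vs reported:
  BGU: calculated 75.6 vs reported 75.4 → residual 0.2 km
  MCB: calculated 62.0 vs reported 61.7 → residual 0.3 km
  KCC: calculated 55.5 vs reported 21.0 → residual 34.5 km
  MNV: calculated 124.0 vs reported 123.9 → residual 0.1 km
BGU, MCB, MNV are mutually consistent (residuals ≈ 0); KCC is off by 34.5 km.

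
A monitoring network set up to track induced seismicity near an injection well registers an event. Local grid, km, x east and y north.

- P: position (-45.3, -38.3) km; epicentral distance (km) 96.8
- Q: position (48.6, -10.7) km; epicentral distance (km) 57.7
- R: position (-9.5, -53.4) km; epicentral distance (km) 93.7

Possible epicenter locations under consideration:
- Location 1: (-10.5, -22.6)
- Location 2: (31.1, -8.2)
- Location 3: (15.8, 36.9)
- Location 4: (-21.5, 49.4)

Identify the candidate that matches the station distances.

For each candidate, compare |candidate − station| to the reported distance:
Location 1: residuals P 58.6, Q 2.6, R 62.9 → max 62.9 km
Location 2: residuals P 14.7, Q 40.0, R 32.9 → max 40.0 km
Location 3: residuals P 0.1, Q 0.1, R 0.1 → max 0.1 km
Location 4: residuals P 5.9, Q 34.6, R 9.8 → max 34.6 km
Only Location 3 has all residuals ≈ 0.

Location 3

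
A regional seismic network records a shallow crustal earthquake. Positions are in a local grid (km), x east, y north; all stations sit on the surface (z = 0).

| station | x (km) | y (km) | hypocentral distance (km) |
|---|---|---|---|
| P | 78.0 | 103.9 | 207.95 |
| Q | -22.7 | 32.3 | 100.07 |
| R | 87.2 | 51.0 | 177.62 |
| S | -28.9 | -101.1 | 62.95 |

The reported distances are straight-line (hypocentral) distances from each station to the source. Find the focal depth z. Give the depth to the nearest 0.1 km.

Each station gives a sphere (x−x_i)² + (y−y_i)² + z² = d_i² (stations at z=0).
Subtracting the P sphere from Q and R: z² cancels, leaving linear equations in x and y:
-201.4 x − 143.2 y = 17908.57
18.4 x − 105.8 y = 5019.97
Solving: x ≈ -49.111, y ≈ -55.989 km (keep extra digits for the depth step; rounded: -49.1, -56.0).
Then from the P sphere: z² = 207.95² − (x − 78.0)² − (y − 103.9)² with x = -49.111, y = -55.989, so z ≈ 39.006 ≈ 39.0 km.

39.0 km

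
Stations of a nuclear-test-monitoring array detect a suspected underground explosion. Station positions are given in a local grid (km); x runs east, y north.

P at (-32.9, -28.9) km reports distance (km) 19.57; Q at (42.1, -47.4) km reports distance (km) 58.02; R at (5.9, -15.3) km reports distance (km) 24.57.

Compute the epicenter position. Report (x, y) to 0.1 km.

Circle about each station: (x + 32.9)² + (y + 28.9)² = 19.57²; (x − 42.1)² + (y + 47.4)² = 58.02²; (x − 5.9)² + (y + 15.3)² = 24.57².
Subtracting the P equation from the Q and R equations removes the quadratic terms:
150.0 x − 37.0 y = -881.79
77.6 x + 27.2 y = -1869.42
Solving the 2×2 system: x ≈ -13.4, y ≈ -30.5 km.

(-13.4, -30.5)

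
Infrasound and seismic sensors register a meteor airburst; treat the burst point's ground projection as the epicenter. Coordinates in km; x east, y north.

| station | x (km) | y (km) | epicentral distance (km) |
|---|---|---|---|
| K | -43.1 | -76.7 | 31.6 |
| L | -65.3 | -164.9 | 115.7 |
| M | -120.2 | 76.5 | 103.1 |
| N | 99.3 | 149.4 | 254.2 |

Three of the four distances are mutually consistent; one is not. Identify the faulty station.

Solve using three stations at a time. Using K, L, N (subtract circle equations pairwise → linear system) gives (x, y) ≈ (-59.3, -49.3).
Distances from that point to each station vs reported:
  K: calculated 31.8 vs reported 31.6 → residual 0.2 km
  L: calculated 115.8 vs reported 115.7 → residual 0.1 km
  M: calculated 139.8 vs reported 103.1 → residual 36.7 km
  N: calculated 254.2 vs reported 254.2 → residual 0.0 km
K, L, N are mutually consistent (residuals ≈ 0); M is off by 36.7 km.

M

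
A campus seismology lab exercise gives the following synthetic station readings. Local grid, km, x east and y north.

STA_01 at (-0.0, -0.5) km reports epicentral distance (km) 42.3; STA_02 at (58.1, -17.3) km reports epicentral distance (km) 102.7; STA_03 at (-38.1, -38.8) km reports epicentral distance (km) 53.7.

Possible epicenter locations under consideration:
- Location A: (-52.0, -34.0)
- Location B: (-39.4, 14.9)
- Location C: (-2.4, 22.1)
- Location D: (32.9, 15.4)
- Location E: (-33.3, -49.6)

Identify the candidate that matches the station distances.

For each candidate, compare |candidate − station| to the reported distance:
Location A: residuals STA_01 19.6, STA_02 8.7, STA_03 39.0 → max 39.0 km
Location B: residuals STA_01 0.0, STA_02 0.0, STA_03 0.0 → max 0.0 km
Location C: residuals STA_01 19.6, STA_02 30.5, STA_03 16.9 → max 30.5 km
Location D: residuals STA_01 5.8, STA_02 61.4, STA_03 35.6 → max 61.4 km
Location E: residuals STA_01 17.0, STA_02 5.8, STA_03 41.9 → max 41.9 km
Only Location B has all residuals ≈ 0.

Location B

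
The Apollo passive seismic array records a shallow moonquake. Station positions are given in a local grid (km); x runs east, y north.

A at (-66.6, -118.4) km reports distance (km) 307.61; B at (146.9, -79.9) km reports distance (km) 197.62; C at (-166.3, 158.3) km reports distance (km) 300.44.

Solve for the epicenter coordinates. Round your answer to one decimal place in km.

(131.3, 117.1)

Circle about each station: (x + 66.6)² + (y + 118.4)² = 307.61²; (x − 146.9)² + (y + 79.9)² = 197.62²; (x + 166.3)² + (y − 158.3)² = 300.44².
Subtracting the A equation from the B and C equations removes the quadratic terms:
427.0 x + 77.0 y = 65079.75
-199.4 x + 553.4 y = 38620.18
Solving the 2×2 system: x ≈ 131.3, y ≈ 117.1 km.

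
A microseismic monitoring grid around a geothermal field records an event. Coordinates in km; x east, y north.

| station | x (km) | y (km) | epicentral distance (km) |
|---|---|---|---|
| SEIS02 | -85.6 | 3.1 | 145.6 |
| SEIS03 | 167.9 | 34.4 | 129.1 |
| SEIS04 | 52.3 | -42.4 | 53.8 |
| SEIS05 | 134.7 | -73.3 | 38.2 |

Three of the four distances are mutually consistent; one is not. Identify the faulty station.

Solve using three stations at a time. Using SEIS03, SEIS04, SEIS05 (subtract circle equations pairwise → linear system) gives (x, y) ≈ (96.5, -73.1).
Distances from that point to each station vs reported:
  SEIS02: calculated 197.4 vs reported 145.6 → residual 51.8 km
  SEIS03: calculated 129.1 vs reported 129.1 → residual 0.0 km
  SEIS04: calculated 53.8 vs reported 53.8 → residual 0.0 km
  SEIS05: calculated 38.2 vs reported 38.2 → residual 0.0 km
SEIS03, SEIS04, SEIS05 are mutually consistent (residuals ≈ 0); SEIS02 is off by 51.8 km.

SEIS02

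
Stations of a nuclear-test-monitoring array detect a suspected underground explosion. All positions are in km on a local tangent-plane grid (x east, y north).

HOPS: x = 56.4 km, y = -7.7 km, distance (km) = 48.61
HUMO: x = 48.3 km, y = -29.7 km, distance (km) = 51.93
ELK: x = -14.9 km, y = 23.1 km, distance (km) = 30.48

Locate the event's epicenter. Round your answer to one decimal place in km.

Circle about each station: (x − 56.4)² + (y + 7.7)² = 48.61²; (x − 48.3)² + (y + 29.7)² = 51.93²; (x + 14.9)² + (y − 23.1)² = 30.48².
Subtracting the HOPS equation from the HUMO and ELK equations removes the quadratic terms:
-16.2 x − 44.0 y = -359.06
-142.6 x + 61.6 y = -1050.73
Solving the 2×2 system: x ≈ 9.4, y ≈ 4.7 km.

(9.4, 4.7)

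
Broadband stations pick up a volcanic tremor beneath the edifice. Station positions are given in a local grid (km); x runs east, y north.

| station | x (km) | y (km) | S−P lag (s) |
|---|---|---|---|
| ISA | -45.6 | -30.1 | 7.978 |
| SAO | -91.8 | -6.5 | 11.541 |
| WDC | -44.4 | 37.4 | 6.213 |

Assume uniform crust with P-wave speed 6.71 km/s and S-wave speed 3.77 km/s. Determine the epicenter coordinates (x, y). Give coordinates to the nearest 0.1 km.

Distance from S−P lag: d = Δt · v_P v_S / (v_P − v_S) = Δt · (6.71·3.77)/(6.71−3.77) ≈ 8.6043·Δt.
So d_ISA = 68.65, d_SAO = 99.30, d_WDC = 53.46 km.
Circle about each station: (x + 45.6)² + (y + 30.1)² = 68.65²; (x + 91.8)² + (y + 6.5)² = 99.30²; (x + 44.4)² + (y − 37.4)² = 53.46².
Subtracting pairs of circle equations eliminates x²+y² and gives linear equations (the radical axes):
-92.4 x + 47.2 y = 336.45
2.4 x + 135.0 y = 2239.60
Solving the 2×2 system: x ≈ 4.8, y ≈ 16.5 km.

4.8 km east, 16.5 km north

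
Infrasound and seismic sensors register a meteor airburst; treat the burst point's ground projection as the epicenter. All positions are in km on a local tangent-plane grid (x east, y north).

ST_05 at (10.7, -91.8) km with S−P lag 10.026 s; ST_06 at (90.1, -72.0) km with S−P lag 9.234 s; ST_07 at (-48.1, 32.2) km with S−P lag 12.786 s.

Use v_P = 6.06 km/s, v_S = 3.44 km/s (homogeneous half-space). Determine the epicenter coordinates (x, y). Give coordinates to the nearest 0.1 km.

Distance from S−P lag: d = Δt · v_P v_S / (v_P − v_S) = Δt · (6.06·3.44)/(6.06−3.44) ≈ 7.9566·Δt.
So d_ST_05 = 79.77, d_ST_06 = 73.47, d_ST_07 = 101.73 km.
Circle about each station: (x − 10.7)² + (y + 91.8)² = 79.77²; (x − 90.1)² + (y + 72.0)² = 73.47²; (x + 48.1)² + (y − 32.2)² = 101.73².
Subtracting the ST_05 equation from the ST_06 and ST_07 equations removes the quadratic terms:
158.8 x + 39.6 y = 5725.69
-117.6 x + 248.0 y = -9177.02
Solving the 2×2 system: x ≈ 40.5, y ≈ -17.8 km.

(40.5, -17.8)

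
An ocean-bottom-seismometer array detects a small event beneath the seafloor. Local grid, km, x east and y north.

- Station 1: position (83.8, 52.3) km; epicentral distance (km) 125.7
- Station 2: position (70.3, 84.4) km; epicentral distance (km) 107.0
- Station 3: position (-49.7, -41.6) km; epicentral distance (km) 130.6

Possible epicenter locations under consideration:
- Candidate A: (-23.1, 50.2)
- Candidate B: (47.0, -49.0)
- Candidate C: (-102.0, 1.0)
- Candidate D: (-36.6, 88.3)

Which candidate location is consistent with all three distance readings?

Candidate D

For each candidate, compare |candidate − station| to the reported distance:
Candidate A: residuals Station 1 18.8, Station 2 7.5, Station 3 35.0 → max 35.0 km
Candidate B: residuals Station 1 17.9, Station 2 28.4, Station 3 33.6 → max 33.6 km
Candidate C: residuals Station 1 67.1, Station 2 84.4, Station 3 63.1 → max 84.4 km
Candidate D: residuals Station 1 0.0, Station 2 0.0, Station 3 0.0 → max 0.0 km
Only Candidate D has all residuals ≈ 0.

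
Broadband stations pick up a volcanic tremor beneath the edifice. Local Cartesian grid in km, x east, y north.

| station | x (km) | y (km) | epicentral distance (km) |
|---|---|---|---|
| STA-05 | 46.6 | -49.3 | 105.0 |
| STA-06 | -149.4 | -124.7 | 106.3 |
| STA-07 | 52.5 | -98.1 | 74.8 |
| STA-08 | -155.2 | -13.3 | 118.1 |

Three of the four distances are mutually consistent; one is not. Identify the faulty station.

STA-07

Solve using three stations at a time. Using STA-05, STA-06, STA-08 (subtract circle equations pairwise → linear system) gives (x, y) ≈ (-55.0, -75.8).
Distances from that point to each station vs reported:
  STA-05: calculated 105.0 vs reported 105.0 → residual 0.0 km
  STA-06: calculated 106.3 vs reported 106.3 → residual 0.0 km
  STA-07: calculated 109.8 vs reported 74.8 → residual 35.0 km
  STA-08: calculated 118.1 vs reported 118.1 → residual 0.0 km
STA-05, STA-06, STA-08 are mutually consistent (residuals ≈ 0); STA-07 is off by 35.0 km.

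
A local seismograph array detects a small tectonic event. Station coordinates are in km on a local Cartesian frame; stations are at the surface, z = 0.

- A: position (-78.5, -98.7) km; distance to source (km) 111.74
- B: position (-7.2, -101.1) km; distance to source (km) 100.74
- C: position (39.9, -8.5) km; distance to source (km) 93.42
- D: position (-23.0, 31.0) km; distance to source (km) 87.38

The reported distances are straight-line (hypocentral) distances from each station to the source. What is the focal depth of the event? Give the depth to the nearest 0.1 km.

Each station gives a sphere (x−x_i)² + (y−y_i)² + z² = d_i² (stations at z=0).
Subtracting the A sphere from B and C: z² cancels, leaving linear equations in x and y:
142.6 x − 4.8 y = -3293.61
236.8 x + 180.4 y = -10481.15
Solving: x ≈ -23.992, y ≈ -26.606 km (keep extra digits for the depth step; rounded: -24.0, -26.6).
Then from the A sphere: z² = 111.74² − (x + 78.5)² − (y + 98.7)² with x = -23.992, y = -26.606, so z ≈ 65.705 ≈ 65.7 km.

z ≈ 65.7 km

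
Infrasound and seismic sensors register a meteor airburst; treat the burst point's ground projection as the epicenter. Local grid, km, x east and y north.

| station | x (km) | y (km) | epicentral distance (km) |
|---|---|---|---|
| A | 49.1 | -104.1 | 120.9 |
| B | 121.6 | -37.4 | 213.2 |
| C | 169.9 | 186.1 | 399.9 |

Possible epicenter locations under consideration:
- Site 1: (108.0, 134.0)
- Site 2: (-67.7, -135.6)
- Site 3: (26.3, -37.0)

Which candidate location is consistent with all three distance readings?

For each candidate, compare |candidate − station| to the reported distance:
Site 1: residuals A 124.4, B 41.3, C 319.0 → max 319.0 km
Site 2: residuals A 0.1, B 0.1, C 0.0 → max 0.1 km
Site 3: residuals A 50.0, B 117.9, C 134.6 → max 134.6 km
Only Site 2 has all residuals ≈ 0.

Site 2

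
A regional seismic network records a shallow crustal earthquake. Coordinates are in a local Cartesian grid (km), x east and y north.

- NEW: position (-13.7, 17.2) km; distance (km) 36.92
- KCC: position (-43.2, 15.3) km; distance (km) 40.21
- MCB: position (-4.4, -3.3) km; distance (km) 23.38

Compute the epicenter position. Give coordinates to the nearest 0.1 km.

x ≈ -21.9 km, y ≈ -18.8 km

Circle about each station: (x + 13.7)² + (y − 17.2)² = 36.92²; (x + 43.2)² + (y − 15.3)² = 40.21²; (x + 4.4)² + (y + 3.3)² = 23.38².
Subtracting the NEW equation from the KCC and MCB equations removes the quadratic terms:
-59.0 x − 3.8 y = 1363.04
18.6 x − 41.0 y = 363.18
Solving the 2×2 system: x ≈ -21.9, y ≈ -18.8 km.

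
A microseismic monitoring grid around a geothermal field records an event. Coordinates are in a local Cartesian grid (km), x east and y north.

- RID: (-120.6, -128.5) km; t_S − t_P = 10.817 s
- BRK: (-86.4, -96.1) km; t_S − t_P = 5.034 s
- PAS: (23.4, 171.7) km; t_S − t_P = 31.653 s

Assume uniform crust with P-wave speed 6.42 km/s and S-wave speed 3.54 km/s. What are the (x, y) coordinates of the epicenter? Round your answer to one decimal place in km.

Distance from S−P lag: d = Δt · v_P v_S / (v_P − v_S) = Δt · (6.42·3.54)/(6.42−3.54) ≈ 7.8913·Δt.
So d_RID = 85.36, d_BRK = 39.72, d_PAS = 249.78 km.
Circle about each station: (x + 120.6)² + (y + 128.5)² = 85.36²; (x + 86.4)² + (y + 96.1)² = 39.72²; (x − 23.4)² + (y − 171.7)² = 249.78².
Subtracting the RID equation from the BRK and PAS equations removes the quadratic terms:
68.4 x + 64.8 y = -8647.79
288.0 x + 600.4 y = -56131.88
Solving the 2×2 system: x ≈ -69.4, y ≈ -60.2 km.

x ≈ -69.4 km, y ≈ -60.2 km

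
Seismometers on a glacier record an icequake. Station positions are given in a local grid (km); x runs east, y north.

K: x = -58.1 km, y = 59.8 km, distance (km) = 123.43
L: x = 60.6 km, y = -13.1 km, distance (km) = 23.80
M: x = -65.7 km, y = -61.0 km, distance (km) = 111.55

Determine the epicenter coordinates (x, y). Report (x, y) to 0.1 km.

37.4 km east, -18.4 km north

Circle about each station: (x + 58.1)² + (y − 59.8)² = 123.43²; (x − 60.6)² + (y + 13.1)² = 23.80²; (x + 65.7)² + (y + 61.0)² = 111.55².
Subtracting pairs of circle equations eliminates x²+y² and gives linear equations (the radical axes):
237.4 x − 145.8 y = 11560.84
-15.2 x − 241.6 y = 3877.40
Solving the 2×2 system: x ≈ 37.4, y ≈ -18.4 km.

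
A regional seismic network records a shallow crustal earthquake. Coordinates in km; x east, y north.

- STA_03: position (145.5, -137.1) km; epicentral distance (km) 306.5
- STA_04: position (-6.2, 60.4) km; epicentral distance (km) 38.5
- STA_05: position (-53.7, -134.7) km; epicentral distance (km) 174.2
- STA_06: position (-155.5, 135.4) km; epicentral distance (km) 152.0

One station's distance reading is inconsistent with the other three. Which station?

STA_03

Solve using three stations at a time. Using STA_04, STA_05, STA_06 (subtract circle equations pairwise → linear system) gives (x, y) ≈ (-38.1, 38.8).
Distances from that point to each station vs reported:
  STA_03: calculated 254.3 vs reported 306.5 → residual 52.2 km
  STA_04: calculated 38.5 vs reported 38.5 → residual 0.0 km
  STA_05: calculated 174.2 vs reported 174.2 → residual 0.0 km
  STA_06: calculated 152.0 vs reported 152.0 → residual 0.0 km
STA_04, STA_05, STA_06 are mutually consistent (residuals ≈ 0); STA_03 is off by 52.2 km.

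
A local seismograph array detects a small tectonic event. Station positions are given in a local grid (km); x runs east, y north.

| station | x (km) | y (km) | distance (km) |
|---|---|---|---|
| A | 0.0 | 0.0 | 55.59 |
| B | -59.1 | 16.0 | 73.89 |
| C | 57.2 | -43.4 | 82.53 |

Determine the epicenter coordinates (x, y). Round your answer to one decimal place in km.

Circle about each station: x² + y² = 55.59²; (x + 59.1)² + (y − 16.0)² = 73.89²; (x − 57.2)² + (y + 43.4)² = 82.53².
Subtracting the A equation from the B and C equations removes the quadratic terms:
-118.2 x + 32.0 y = 1379.33
114.4 x − 86.8 y = 1434.45
Solving the 2×2 system: x ≈ -25.1, y ≈ -49.6 km.
Check against A (with the unrounded x, y): √(x²+y²) = 55.59 ≈ 55.59 km. ✓

x ≈ -25.1 km, y ≈ -49.6 km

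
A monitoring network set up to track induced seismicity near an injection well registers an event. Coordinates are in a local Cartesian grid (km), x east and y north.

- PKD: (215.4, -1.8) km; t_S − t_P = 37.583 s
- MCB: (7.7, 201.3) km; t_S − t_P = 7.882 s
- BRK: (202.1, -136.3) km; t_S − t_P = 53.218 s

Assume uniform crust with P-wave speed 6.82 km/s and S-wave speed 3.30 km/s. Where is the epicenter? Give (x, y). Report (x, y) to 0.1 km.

Distance from S−P lag: d = Δt · v_P v_S / (v_P − v_S) = Δt · (6.82·3.30)/(6.82−3.30) ≈ 6.3937·Δt.
So d_PKD = 240.30, d_MCB = 50.40, d_BRK = 340.26 km.
Circle about each station: (x − 215.4)² + (y + 1.8)² = 240.30²; (x − 7.7)² + (y − 201.3)² = 50.40²; (x − 202.1)² + (y + 136.3)² = 340.26².
Subtracting the PKD equation from the MCB and BRK equations removes the quadratic terms:
-415.4 x + 406.2 y = 49384.51
-26.6 x − 269.0 y = -45011.08
Solving the 2×2 system: x ≈ 40.8, y ≈ 163.3 km.

40.8 km east, 163.3 km north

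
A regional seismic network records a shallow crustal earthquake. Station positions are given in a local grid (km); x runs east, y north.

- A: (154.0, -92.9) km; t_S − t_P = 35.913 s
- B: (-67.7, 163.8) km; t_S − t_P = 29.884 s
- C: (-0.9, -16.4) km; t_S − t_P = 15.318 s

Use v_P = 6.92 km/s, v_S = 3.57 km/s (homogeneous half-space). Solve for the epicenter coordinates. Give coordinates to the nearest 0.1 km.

Distance from S−P lag: d = Δt · v_P v_S / (v_P − v_S) = Δt · (6.92·3.57)/(6.92−3.57) ≈ 7.3744·Δt.
So d_A = 264.84, d_B = 220.38, d_C = 112.96 km.
Circle about each station: (x − 154.0)² + (y + 92.9)² = 264.84²; (x + 67.7)² + (y − 163.8)² = 220.38²; (x + 0.9)² + (y + 16.4)² = 112.96².
Subtracting the A equation from the B and C equations removes the quadratic terms:
-443.4 x + 513.4 y = 20640.20
-309.8 x + 153.0 y = 25303.62
Solving the 2×2 system: x ≈ -107.8, y ≈ -52.9 km.
Check against A (with the unrounded x, y): √((x − 154.0)²+(y + 92.9)²) = 264.84 ≈ 264.84 km. ✓

-107.8 km east, -52.9 km north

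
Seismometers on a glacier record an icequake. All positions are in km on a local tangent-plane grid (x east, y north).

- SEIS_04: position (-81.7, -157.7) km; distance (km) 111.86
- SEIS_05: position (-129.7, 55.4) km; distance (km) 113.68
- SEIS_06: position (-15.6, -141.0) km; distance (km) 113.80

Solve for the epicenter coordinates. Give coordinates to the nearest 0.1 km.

Circle about each station: (x + 81.7)² + (y + 157.7)² = 111.86²; (x + 129.7)² + (y − 55.4)² = 113.68²; (x + 15.6)² + (y + 141.0)² = 113.80².
Subtracting pairs of circle equations eliminates x²+y² and gives linear equations (the radical axes):
-96.0 x + 426.2 y = -12063.41
132.2 x + 33.4 y = -11857.60
Solving the 2×2 system: x ≈ -78.1, y ≈ -45.9 km.

x ≈ -78.1 km, y ≈ -45.9 km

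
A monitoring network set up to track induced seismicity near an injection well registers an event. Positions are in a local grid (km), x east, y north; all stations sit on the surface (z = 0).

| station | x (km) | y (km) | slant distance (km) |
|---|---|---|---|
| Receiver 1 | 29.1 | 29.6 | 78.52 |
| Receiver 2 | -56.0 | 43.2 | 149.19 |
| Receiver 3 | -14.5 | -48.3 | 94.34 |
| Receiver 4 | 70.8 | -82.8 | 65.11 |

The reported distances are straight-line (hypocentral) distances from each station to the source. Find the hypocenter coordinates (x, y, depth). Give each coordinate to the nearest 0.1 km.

Each station gives a sphere (x−x_i)² + (y−y_i)² + z² = d_i² (stations at z=0).
Subtracting the Receiver 1 sphere from Receiver 2 and Receiver 3: z² cancels, leaving linear equations in x and y:
-170.2 x + 27.2 y = -12813.00
-87.2 x − 155.8 y = -1914.48
Solving: x ≈ 70.904, y ≈ -27.396 km (keep extra digits for the depth step; rounded: 70.9, -27.4).
Then from the Receiver 1 sphere: z² = 78.52² − (x − 29.1)² − (y − 29.6)² with x = 70.904, y = -27.396, so z ≈ 34.195 ≈ 34.2 km.
Check against Receiver 4 (with the unrounded solution): distance 65.11 ≈ 65.11 km. ✓

x ≈ 70.9 km, y ≈ -27.4 km, depth ≈ 34.2 km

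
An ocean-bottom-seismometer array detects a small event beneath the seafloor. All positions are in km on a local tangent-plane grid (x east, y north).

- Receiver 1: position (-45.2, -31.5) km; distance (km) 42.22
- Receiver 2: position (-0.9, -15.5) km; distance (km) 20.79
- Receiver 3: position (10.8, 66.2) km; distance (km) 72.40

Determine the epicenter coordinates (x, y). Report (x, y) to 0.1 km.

Circle about each station: (x + 45.2)² + (y + 31.5)² = 42.22²; (x + 0.9)² + (y + 15.5)² = 20.79²; (x − 10.8)² + (y − 66.2)² = 72.40².
Subtracting pairs of circle equations eliminates x²+y² and gives linear equations (the radical axes):
88.6 x + 32.0 y = -1443.93
112.0 x + 195.4 y = -1995.44
Solving the 2×2 system: x ≈ -15.9, y ≈ -1.1 km.

-15.9 km east, -1.1 km north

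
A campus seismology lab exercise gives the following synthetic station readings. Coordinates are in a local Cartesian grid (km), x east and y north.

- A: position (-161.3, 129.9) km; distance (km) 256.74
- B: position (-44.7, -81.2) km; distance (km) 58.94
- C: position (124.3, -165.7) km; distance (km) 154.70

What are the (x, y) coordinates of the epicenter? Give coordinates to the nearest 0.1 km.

Circle about each station: (x + 161.3)² + (y − 129.9)² = 256.74²; (x + 44.7)² + (y + 81.2)² = 58.94²; (x − 124.3)² + (y + 165.7)² = 154.70².
Subtracting the A equation from the B and C equations removes the quadratic terms:
233.2 x − 422.2 y = 28141.33
571.2 x − 591.2 y = 41998.62
Solving the 2×2 system: x ≈ 10.6, y ≈ -60.8 km.

10.6 km east, -60.8 km north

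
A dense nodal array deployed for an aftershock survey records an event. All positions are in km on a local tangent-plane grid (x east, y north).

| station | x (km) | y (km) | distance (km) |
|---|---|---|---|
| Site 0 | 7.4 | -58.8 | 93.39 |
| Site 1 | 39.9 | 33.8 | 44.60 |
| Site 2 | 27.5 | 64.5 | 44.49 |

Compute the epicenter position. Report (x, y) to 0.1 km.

x ≈ -4.7 km, y ≈ 33.8 km

Circle about each station: (x − 7.4)² + (y + 58.8)² = 93.39²; (x − 39.9)² + (y − 33.8)² = 44.60²; (x − 27.5)² + (y − 64.5)² = 44.49².
Subtracting pairs of circle equations eliminates x²+y² and gives linear equations (the radical axes):
65.0 x + 185.2 y = 5954.78
40.2 x + 246.6 y = 8146.63
Solving the 2×2 system: x ≈ -4.7, y ≈ 33.8 km.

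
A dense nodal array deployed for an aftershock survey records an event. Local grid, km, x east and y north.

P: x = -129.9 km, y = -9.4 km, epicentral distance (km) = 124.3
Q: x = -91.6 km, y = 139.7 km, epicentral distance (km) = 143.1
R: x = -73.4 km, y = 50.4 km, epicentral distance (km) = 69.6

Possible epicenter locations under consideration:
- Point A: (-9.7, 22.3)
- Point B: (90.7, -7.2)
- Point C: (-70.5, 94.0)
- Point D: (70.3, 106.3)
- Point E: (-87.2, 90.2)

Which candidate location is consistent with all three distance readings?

For each candidate, compare |candidate − station| to the reported distance:
Point A: residuals P 0.0, Q 0.0, R 0.0 → max 0.0 km
Point B: residuals P 96.3, Q 91.0, R 104.3 → max 104.3 km
Point C: residuals P 5.1, Q 92.8, R 25.9 → max 92.8 km
Point D: residuals P 106.9, Q 22.2, R 84.6 → max 106.9 km
Point E: residuals P 15.9, Q 93.4, R 27.5 → max 93.4 km
Only Point A has all residuals ≈ 0.

Point A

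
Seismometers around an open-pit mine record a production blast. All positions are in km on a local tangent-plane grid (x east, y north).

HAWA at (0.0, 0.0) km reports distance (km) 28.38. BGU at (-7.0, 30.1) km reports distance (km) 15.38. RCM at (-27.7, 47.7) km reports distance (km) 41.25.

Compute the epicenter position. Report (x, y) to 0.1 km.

Circle about each station: x² + y² = 28.38²; (x + 7.0)² + (y − 30.1)² = 15.38²; (x + 27.7)² + (y − 47.7)² = 41.25².
Subtracting the HAWA equation from the BGU and RCM equations removes the quadratic terms:
-14.0 x + 60.2 y = 1523.89
-55.4 x + 95.4 y = 2146.44
Solving the 2×2 system: x ≈ 8.1, y ≈ 27.2 km.

8.1 km east, 27.2 km north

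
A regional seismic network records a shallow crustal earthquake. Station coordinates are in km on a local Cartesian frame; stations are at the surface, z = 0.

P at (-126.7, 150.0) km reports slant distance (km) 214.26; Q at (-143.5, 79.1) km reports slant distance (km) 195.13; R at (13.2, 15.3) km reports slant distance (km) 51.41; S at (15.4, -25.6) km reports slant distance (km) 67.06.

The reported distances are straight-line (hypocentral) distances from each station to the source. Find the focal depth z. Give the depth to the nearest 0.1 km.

45.8 km

Each station gives a sphere (x−x_i)² + (y−y_i)² + z² = d_i² (stations at z=0).
Subtracting the P sphere from Q and R: z² cancels, leaving linear equations in x and y:
-33.6 x − 141.8 y = -3872.20
279.8 x − 269.4 y = 5119.80
Solving: x ≈ 36.307, y ≈ 18.704 km (keep extra digits for the depth step; rounded: 36.3, 18.7).
Then from the P sphere: z² = 214.26² − (x + 126.7)² − (y − 150.0)² with x = 36.307, y = 18.704, so z ≈ 45.798 ≈ 45.8 km.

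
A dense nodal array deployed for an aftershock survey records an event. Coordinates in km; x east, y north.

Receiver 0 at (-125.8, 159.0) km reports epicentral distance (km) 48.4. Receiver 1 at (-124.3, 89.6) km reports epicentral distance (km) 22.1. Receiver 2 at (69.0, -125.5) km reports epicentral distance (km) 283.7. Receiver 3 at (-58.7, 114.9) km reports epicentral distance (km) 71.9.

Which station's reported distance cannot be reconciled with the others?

Solve using three stations at a time. Using Receiver 0, Receiver 1, Receiver 3 (subtract circle equations pairwise → linear system) gives (x, y) ≈ (-130.5, 110.8).
Distances from that point to each station vs reported:
  Receiver 0: calculated 48.4 vs reported 48.4 → residual 0.0 km
  Receiver 1: calculated 22.1 vs reported 22.1 → residual 0.0 km
  Receiver 2: calculated 309.3 vs reported 283.7 → residual 25.6 km
  Receiver 3: calculated 71.9 vs reported 71.9 → residual 0.0 km
Receiver 0, Receiver 1, Receiver 3 are mutually consistent (residuals ≈ 0); Receiver 2 is off by 25.6 km.

Receiver 2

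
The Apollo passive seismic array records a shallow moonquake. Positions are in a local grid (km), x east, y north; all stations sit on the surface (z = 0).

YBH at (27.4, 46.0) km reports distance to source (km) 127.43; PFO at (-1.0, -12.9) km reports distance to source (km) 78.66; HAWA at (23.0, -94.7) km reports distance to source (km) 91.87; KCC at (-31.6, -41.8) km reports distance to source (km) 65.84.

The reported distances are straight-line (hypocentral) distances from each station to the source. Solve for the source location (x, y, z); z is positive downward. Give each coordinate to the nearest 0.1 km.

x ≈ -24.7 km, y ≈ -50.5 km, depth ≈ 64.9 km

Each station gives a sphere (x−x_i)² + (y−y_i)² + z² = d_i² (stations at z=0).
Subtracting the YBH sphere from PFO and HAWA: z² cancels, leaving linear equations in x and y:
-56.8 x − 117.8 y = 7351.66
-8.8 x − 281.4 y = 14428.64
Solving: x ≈ -24.692, y ≈ -50.502 km (keep extra digits for the depth step; rounded: -24.7, -50.5).
Then from the YBH sphere: z² = 127.43² − (x − 27.4)² − (y − 46.0)² with x = -24.692, y = -50.502, so z ≈ 64.901 ≈ 64.9 km.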